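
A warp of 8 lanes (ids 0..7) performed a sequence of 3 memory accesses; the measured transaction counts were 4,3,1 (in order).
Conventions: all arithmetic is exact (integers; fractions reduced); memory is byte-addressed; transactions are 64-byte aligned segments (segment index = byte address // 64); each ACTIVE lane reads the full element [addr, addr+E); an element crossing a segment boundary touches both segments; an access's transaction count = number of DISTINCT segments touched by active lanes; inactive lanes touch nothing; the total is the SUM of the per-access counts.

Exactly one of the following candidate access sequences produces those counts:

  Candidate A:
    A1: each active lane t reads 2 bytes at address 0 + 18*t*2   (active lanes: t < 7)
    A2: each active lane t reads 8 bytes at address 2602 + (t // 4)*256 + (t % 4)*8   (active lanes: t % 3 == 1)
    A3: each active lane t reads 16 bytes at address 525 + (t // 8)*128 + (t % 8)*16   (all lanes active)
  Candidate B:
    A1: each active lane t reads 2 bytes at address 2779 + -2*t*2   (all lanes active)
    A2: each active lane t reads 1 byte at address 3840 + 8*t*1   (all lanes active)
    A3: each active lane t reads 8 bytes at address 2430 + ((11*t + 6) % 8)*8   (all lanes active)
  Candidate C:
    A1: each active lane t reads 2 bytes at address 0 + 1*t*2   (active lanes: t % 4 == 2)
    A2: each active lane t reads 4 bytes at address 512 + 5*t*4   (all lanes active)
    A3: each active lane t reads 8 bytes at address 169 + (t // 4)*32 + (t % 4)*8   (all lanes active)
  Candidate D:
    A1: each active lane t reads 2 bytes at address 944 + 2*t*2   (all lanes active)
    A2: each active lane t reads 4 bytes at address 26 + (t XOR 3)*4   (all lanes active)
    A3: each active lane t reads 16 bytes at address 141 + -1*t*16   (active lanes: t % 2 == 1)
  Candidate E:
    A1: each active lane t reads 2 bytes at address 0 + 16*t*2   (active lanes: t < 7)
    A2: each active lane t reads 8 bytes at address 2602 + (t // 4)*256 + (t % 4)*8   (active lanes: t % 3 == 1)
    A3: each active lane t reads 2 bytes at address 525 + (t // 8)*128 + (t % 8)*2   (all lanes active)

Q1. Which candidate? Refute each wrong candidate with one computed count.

A: A3 gives 3 transactions, not 1
B: A1 gives 2 transactions, not 4
C: A1 gives 1 transaction, not 4
D: A1 gives 2 transactions, not 4
E: all counts match (4,3,1)

Answer: E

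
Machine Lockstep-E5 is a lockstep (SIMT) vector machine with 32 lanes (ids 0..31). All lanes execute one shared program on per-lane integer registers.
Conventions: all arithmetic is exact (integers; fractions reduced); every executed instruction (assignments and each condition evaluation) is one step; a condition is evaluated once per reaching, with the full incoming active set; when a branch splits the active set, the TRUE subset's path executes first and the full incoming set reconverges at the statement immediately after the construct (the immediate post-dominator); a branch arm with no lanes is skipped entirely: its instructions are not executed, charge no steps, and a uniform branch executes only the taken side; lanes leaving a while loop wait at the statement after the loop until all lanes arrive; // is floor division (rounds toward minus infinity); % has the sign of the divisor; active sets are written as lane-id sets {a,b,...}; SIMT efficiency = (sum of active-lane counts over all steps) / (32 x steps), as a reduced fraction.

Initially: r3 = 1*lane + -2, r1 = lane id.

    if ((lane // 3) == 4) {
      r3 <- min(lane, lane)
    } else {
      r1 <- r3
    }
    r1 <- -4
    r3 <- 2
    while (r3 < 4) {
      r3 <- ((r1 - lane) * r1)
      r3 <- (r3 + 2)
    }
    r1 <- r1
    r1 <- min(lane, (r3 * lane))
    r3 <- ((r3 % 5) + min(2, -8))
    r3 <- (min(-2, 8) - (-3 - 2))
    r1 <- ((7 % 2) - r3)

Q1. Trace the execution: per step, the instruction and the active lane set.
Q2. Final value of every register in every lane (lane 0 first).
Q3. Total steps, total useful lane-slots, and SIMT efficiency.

step 0: eval ((lane // 3) == 4)      {0,1,2,3,4,5,6,7,8,9,10,11,12,13,14,15,16,17,18,19,20,21,22,23,24,25,26,27,28,29,30,31}
step 1: r3 <- min(lane, lane)        {12,13,14}
step 2: r1 <- r3                     {0,1,2,3,4,5,6,7,8,9,10,11,15,16,17,18,19,20,21,22,23,24,25,26,27,28,29,30,31}
step 3: r1 <- -4                     {0,1,2,3,4,5,6,7,8,9,10,11,12,13,14,15,16,17,18,19,20,21,22,23,24,25,26,27,28,29,30,31}
step 4: r3 <- 2                      {0,1,2,3,4,5,6,7,8,9,10,11,12,13,14,15,16,17,18,19,20,21,22,23,24,25,26,27,28,29,30,31}
step 5: eval (r3 < 4)                {0,1,2,3,4,5,6,7,8,9,10,11,12,13,14,15,16,17,18,19,20,21,22,23,24,25,26,27,28,29,30,31}
step 6: r3 <- ((r1 - lane) * r1)     {0,1,2,3,4,5,6,7,8,9,10,11,12,13,14,15,16,17,18,19,20,21,22,23,24,25,26,27,28,29,30,31}
step 7: r3 <- (r3 + 2)               {0,1,2,3,4,5,6,7,8,9,10,11,12,13,14,15,16,17,18,19,20,21,22,23,24,25,26,27,28,29,30,31}
step 8: eval (r3 < 4)                {0,1,2,3,4,5,6,7,8,9,10,11,12,13,14,15,16,17,18,19,20,21,22,23,24,25,26,27,28,29,30,31}
step 9: r1 <- r1                     {0,1,2,3,4,5,6,7,8,9,10,11,12,13,14,15,16,17,18,19,20,21,22,23,24,25,26,27,28,29,30,31}
step 10: r1 <- min(lane, (r3 * lane)) {0,1,2,3,4,5,6,7,8,9,10,11,12,13,14,15,16,17,18,19,20,21,22,23,24,25,26,27,28,29,30,31}
step 11: r3 <- ((r3 % 5) + min(2, -8)) {0,1,2,3,4,5,6,7,8,9,10,11,12,13,14,15,16,17,18,19,20,21,22,23,24,25,26,27,28,29,30,31}
step 12: r3 <- (min(-2, 8) - (-3 - 2)) {0,1,2,3,4,5,6,7,8,9,10,11,12,13,14,15,16,17,18,19,20,21,22,23,24,25,26,27,28,29,30,31}
step 13: r1 <- ((7 % 2) - r3)         {0,1,2,3,4,5,6,7,8,9,10,11,12,13,14,15,16,17,18,19,20,21,22,23,24,25,26,27,28,29,30,31}

Answer: 14 steps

r3: 3,3,3,3,3,3,3,3,3,3,3,3,3,3,3,3,3,3,3,3,3,3,3,3,3,3,3,3,3,3,3,3
r1: -2,-2,-2,-2,-2,-2,-2,-2,-2,-2,-2,-2,-2,-2,-2,-2,-2,-2,-2,-2,-2,-2,-2,-2,-2,-2,-2,-2,-2,-2,-2,-2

steps = 14; useful = 416; efficiency = 416/448 = 13/14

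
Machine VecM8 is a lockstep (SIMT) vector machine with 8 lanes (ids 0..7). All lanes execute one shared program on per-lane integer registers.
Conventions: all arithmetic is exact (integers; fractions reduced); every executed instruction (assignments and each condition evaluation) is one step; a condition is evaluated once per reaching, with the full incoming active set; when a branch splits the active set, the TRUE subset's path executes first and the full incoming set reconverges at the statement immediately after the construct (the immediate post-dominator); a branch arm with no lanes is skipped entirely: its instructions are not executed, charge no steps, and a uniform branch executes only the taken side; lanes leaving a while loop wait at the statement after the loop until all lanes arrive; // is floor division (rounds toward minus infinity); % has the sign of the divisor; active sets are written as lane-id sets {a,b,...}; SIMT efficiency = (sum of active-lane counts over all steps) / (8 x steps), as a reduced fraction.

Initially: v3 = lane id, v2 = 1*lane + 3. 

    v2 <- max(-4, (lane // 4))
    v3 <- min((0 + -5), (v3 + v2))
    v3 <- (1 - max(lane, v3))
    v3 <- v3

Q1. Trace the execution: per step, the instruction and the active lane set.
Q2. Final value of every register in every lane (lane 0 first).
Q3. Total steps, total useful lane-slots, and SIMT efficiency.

step 0: v2 <- max(-4, (lane // 4))   {0,1,2,3,4,5,6,7}
step 1: v3 <- min((0 + -5), (v3 + v2)) {0,1,2,3,4,5,6,7}
step 2: v3 <- (1 - max(lane, v3))    {0,1,2,3,4,5,6,7}
step 3: v3 <- v3                     {0,1,2,3,4,5,6,7}

Answer: 4 steps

v3: 1,0,-1,-2,-3,-4,-5,-6
v2: 0,0,0,0,1,1,1,1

steps = 4; useful = 32; efficiency = 32/32 = 1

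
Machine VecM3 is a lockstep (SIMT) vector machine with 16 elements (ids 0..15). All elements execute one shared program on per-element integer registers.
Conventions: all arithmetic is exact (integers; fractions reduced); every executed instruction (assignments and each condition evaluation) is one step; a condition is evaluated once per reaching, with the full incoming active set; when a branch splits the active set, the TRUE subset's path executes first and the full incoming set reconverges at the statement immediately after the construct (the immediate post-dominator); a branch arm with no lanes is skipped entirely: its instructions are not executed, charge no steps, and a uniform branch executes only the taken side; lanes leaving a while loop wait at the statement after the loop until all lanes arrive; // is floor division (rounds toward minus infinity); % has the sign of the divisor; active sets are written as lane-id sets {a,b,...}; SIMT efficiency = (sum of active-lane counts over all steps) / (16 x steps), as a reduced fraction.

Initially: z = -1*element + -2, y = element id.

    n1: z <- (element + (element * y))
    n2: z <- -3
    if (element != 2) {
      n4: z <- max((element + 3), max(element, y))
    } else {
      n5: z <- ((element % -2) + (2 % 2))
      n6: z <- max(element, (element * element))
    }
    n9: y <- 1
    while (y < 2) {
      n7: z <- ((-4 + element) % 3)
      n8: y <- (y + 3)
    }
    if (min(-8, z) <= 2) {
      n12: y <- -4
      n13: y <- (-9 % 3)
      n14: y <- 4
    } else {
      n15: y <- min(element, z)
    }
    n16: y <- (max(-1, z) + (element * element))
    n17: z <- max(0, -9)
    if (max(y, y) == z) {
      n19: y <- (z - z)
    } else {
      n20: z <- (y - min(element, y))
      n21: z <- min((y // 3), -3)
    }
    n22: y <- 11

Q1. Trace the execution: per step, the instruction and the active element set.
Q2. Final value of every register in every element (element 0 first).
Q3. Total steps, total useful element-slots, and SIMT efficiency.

step 0: z <- (element + (element * y)) {0,1,2,3,4,5,6,7,8,9,10,11,12,13,14,15}
step 1: z <- -3                      {0,1,2,3,4,5,6,7,8,9,10,11,12,13,14,15}
step 2: eval (element != 2)          {0,1,2,3,4,5,6,7,8,9,10,11,12,13,14,15}
step 3: z <- max((element + 3), max(element, y)) {0,1,3,4,5,6,7,8,9,10,11,12,13,14,15}
step 4: z <- ((element % -2) + (2 % 2)) {2}
step 5: z <- max(element, (element * element)) {2}
step 6: y <- 1                       {0,1,2,3,4,5,6,7,8,9,10,11,12,13,14,15}
step 7: eval (y < 2)                 {0,1,2,3,4,5,6,7,8,9,10,11,12,13,14,15}
step 8: z <- ((-4 + element) % 3)    {0,1,2,3,4,5,6,7,8,9,10,11,12,13,14,15}
step 9: y <- (y + 3)                 {0,1,2,3,4,5,6,7,8,9,10,11,12,13,14,15}
step 10: eval (y < 2)                 {0,1,2,3,4,5,6,7,8,9,10,11,12,13,14,15}
step 11: eval (min(-8, z) <= 2)       {0,1,2,3,4,5,6,7,8,9,10,11,12,13,14,15}
step 12: y <- -4                      {0,1,2,3,4,5,6,7,8,9,10,11,12,13,14,15}
step 13: y <- (-9 % 3)                {0,1,2,3,4,5,6,7,8,9,10,11,12,13,14,15}
step 14: y <- 4                       {0,1,2,3,4,5,6,7,8,9,10,11,12,13,14,15}
step 15: y <- (max(-1, z) + (element * element)) {0,1,2,3,4,5,6,7,8,9,10,11,12,13,14,15}
step 16: z <- max(0, -9)              {0,1,2,3,4,5,6,7,8,9,10,11,12,13,14,15}
step 17: eval (max(y, y) == z)        {0,1,2,3,4,5,6,7,8,9,10,11,12,13,14,15}
step 18: z <- (y - min(element, y))   {0,1,2,3,4,5,6,7,8,9,10,11,12,13,14,15}
step 19: z <- min((y // 3), -3)       {0,1,2,3,4,5,6,7,8,9,10,11,12,13,14,15}
step 20: y <- 11                      {0,1,2,3,4,5,6,7,8,9,10,11,12,13,14,15}

Answer: 21 steps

z: -3,-3,-3,-3,-3,-3,-3,-3,-3,-3,-3,-3,-3,-3,-3,-3
y: 11,11,11,11,11,11,11,11,11,11,11,11,11,11,11,11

steps = 21; useful = 305; efficiency = 305/336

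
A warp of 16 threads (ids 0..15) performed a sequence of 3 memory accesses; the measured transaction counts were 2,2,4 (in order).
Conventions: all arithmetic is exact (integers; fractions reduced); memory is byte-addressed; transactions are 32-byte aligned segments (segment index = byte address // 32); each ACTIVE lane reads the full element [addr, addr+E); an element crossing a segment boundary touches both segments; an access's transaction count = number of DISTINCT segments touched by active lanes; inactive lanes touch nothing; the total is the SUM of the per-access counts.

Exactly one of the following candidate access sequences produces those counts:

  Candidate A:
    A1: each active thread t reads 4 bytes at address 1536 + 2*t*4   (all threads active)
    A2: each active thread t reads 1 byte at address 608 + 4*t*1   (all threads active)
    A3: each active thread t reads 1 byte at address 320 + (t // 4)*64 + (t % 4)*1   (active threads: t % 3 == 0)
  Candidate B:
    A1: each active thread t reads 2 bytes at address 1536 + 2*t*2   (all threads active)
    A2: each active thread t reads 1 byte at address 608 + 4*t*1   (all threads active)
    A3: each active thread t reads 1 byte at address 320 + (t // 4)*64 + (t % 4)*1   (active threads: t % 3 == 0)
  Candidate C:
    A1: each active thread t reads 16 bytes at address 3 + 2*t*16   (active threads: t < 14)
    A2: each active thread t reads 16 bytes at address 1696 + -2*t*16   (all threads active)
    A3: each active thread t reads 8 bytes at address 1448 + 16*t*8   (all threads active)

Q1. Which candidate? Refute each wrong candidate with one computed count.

A: A1 gives 4 transactions, not 2
C: A1 gives 14 transactions, not 2
B: all counts match (2,2,4)

Answer: B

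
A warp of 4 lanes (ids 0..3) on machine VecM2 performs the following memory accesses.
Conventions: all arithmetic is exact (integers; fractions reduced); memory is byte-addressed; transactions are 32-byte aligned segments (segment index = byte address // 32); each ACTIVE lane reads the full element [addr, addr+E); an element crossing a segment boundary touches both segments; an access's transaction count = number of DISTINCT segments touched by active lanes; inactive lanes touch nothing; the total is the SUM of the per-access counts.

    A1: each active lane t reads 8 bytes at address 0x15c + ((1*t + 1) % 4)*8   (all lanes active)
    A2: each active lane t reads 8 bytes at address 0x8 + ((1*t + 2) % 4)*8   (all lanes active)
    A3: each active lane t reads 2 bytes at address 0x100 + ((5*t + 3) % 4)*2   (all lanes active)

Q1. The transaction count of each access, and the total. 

A1: 2 transactions
A2: 2 transactions
A3: 1 transaction

Answer: 2,2,1; total 5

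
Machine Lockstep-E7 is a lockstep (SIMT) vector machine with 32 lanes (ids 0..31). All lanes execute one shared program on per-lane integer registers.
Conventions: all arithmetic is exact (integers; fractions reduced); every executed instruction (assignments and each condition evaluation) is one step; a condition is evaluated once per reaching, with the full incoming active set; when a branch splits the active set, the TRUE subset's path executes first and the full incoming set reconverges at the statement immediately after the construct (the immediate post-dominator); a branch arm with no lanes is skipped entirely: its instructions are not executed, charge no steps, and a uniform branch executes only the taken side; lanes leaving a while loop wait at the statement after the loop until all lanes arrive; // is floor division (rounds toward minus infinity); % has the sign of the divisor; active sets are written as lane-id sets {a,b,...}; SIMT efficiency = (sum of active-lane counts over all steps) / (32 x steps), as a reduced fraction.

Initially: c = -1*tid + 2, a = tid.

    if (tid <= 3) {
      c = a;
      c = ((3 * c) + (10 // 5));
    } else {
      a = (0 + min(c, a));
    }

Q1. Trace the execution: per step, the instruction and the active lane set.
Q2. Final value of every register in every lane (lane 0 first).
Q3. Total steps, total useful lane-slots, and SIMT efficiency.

step 0: eval (tid <= 3)              {0,1,2,3,4,5,6,7,8,9,10,11,12,13,14,15,16,17,18,19,20,21,22,23,24,25,26,27,28,29,30,31}
step 1: c <- a                       {0,1,2,3}
step 2: c <- ((3 * c) + (10 // 5))   {0,1,2,3}
step 3: a <- (0 + min(c, a))         {4,5,6,7,8,9,10,11,12,13,14,15,16,17,18,19,20,21,22,23,24,25,26,27,28,29,30,31}

Answer: 4 steps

c: 2,5,8,11,-2,-3,-4,-5,-6,-7,-8,-9,-10,-11,-12,-13,-14,-15,-16,-17,-18,-19,-20,-21,-22,-23,-24,-25,-26,-27,-28,-29
a: 0,1,2,3,-2,-3,-4,-5,-6,-7,-8,-9,-10,-11,-12,-13,-14,-15,-16,-17,-18,-19,-20,-21,-22,-23,-24,-25,-26,-27,-28,-29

steps = 4; useful = 68; efficiency = 68/128 = 17/32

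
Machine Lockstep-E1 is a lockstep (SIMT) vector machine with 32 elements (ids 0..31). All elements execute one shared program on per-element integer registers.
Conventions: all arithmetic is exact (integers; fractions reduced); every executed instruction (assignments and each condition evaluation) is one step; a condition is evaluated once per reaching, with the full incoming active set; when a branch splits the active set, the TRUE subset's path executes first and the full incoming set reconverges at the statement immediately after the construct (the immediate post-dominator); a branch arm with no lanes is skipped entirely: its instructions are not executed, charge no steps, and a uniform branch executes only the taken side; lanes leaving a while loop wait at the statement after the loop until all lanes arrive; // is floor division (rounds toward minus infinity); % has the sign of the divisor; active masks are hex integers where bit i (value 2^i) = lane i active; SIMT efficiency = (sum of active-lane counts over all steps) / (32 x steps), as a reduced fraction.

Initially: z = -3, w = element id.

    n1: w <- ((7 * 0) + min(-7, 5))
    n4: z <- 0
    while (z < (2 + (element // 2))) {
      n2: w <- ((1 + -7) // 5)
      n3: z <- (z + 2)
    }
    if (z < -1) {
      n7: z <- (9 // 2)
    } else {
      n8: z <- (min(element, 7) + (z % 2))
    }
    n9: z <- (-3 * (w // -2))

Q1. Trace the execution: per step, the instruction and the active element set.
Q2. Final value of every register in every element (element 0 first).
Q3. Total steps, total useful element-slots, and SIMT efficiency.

step 0: w <- ((7 * 0) + min(-7, 5))  0xffffffff
step 1: z <- 0                       0xffffffff
step 2: eval (z < (2 + (element // 2))) 0xffffffff
step 3: w <- ((1 + -7) // 5)         0xffffffff
step 4: z <- (z + 2)                 0xffffffff
step 5: eval (z < (2 + (element // 2))) 0xffffffff
step 6: w <- ((1 + -7) // 5)         0xfffffffc
step 7: z <- (z + 2)                 0xfffffffc
step 8: eval (z < (2 + (element // 2))) 0xfffffffc
step 9: w <- ((1 + -7) // 5)         0xffffffc0
step 10: z <- (z + 2)                 0xffffffc0
step 11: eval (z < (2 + (element // 2))) 0xffffffc0
step 12: w <- ((1 + -7) // 5)         0xfffffc00
step 13: z <- (z + 2)                 0xfffffc00
step 14: eval (z < (2 + (element // 2))) 0xfffffc00
step 15: w <- ((1 + -7) // 5)         0xffffc000
step 16: z <- (z + 2)                 0xffffc000
step 17: eval (z < (2 + (element // 2))) 0xffffc000
step 18: w <- ((1 + -7) // 5)         0xfffc0000
step 19: z <- (z + 2)                 0xfffc0000
step 20: eval (z < (2 + (element // 2))) 0xfffc0000
step 21: w <- ((1 + -7) // 5)         0xffc00000
step 22: z <- (z + 2)                 0xffc00000
step 23: eval (z < (2 + (element // 2))) 0xffc00000
step 24: w <- ((1 + -7) // 5)         0xfc000000
step 25: z <- (z + 2)                 0xfc000000
step 26: eval (z < (2 + (element // 2))) 0xfc000000
step 27: w <- ((1 + -7) // 5)         0xc0000000
step 28: z <- (z + 2)                 0xc0000000
step 29: eval (z < (2 + (element // 2))) 0xc0000000
step 30: eval (z < -1)                0xffffffff
step 31: z <- (min(element, 7) + (z % 2)) 0xffffffff
step 32: z <- (-3 * (w // -2))        0xffffffff

Answer: 33 steps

z: -3,-3,-3,-3,-3,-3,-3,-3,-3,-3,-3,-3,-3,-3,-3,-3,-3,-3,-3,-3,-3,-3,-3,-3,-3,-3,-3,-3,-3,-3,-3,-3
w: -2,-2,-2,-2,-2,-2,-2,-2,-2,-2,-2,-2,-2,-2,-2,-2,-2,-2,-2,-2,-2,-2,-2,-2,-2,-2,-2,-2,-2,-2,-2,-2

steps = 33; useful = 672; efficiency = 672/1056 = 7/11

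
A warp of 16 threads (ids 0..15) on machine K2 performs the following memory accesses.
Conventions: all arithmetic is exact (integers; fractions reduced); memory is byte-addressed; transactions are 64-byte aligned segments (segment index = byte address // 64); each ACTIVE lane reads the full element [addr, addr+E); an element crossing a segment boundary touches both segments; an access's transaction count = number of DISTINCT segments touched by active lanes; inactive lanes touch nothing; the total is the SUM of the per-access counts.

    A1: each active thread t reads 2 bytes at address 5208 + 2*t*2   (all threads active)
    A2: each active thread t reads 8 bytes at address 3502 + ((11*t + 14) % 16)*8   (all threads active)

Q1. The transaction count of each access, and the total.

A1: 2 transactions
A2: 3 transactions

Answer: 2,3; total 5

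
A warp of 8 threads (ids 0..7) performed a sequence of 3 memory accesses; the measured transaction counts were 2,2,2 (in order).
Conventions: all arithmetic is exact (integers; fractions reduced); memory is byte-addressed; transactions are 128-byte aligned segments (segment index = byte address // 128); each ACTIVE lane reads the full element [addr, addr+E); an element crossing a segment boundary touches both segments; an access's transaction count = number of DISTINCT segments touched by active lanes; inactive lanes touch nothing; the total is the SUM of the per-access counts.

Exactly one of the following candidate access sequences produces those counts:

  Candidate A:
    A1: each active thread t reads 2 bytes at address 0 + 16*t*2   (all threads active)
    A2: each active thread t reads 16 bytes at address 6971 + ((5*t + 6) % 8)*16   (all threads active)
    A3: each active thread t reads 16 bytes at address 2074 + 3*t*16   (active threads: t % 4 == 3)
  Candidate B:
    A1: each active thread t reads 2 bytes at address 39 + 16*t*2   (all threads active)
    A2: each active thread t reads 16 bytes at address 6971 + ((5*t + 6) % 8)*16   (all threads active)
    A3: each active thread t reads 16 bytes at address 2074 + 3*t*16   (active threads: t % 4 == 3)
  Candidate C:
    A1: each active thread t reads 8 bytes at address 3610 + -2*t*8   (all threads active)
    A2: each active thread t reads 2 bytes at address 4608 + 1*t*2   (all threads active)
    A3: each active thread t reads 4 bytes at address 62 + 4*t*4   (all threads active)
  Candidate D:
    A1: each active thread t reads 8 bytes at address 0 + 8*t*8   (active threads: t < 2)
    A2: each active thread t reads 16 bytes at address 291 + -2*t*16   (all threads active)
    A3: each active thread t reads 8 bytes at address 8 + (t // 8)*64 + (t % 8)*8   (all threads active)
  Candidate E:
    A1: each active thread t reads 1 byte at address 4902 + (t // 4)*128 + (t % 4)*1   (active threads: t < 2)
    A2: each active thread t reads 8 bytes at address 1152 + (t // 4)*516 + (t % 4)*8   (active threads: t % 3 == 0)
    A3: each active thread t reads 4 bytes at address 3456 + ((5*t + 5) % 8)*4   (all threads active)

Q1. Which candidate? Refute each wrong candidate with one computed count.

B: A1 gives 3 transactions, not 2
C: A2 gives 1 transaction, not 2
D: A1 gives 1 transaction, not 2
E: A1 gives 1 transaction, not 2
A: all counts match (2,2,2)

Answer: A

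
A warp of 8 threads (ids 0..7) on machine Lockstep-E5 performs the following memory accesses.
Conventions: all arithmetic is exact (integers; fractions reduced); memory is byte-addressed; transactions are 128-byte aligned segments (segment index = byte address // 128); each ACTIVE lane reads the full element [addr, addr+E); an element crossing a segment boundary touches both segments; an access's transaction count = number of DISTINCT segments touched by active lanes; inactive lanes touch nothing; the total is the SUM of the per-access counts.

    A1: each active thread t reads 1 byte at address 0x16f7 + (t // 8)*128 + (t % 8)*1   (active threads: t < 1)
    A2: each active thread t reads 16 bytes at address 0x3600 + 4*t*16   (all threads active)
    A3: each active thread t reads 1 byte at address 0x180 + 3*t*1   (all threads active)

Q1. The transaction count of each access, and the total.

A1: 1 transaction
A2: 4 transactions
A3: 1 transaction

Answer: 1,4,1; total 6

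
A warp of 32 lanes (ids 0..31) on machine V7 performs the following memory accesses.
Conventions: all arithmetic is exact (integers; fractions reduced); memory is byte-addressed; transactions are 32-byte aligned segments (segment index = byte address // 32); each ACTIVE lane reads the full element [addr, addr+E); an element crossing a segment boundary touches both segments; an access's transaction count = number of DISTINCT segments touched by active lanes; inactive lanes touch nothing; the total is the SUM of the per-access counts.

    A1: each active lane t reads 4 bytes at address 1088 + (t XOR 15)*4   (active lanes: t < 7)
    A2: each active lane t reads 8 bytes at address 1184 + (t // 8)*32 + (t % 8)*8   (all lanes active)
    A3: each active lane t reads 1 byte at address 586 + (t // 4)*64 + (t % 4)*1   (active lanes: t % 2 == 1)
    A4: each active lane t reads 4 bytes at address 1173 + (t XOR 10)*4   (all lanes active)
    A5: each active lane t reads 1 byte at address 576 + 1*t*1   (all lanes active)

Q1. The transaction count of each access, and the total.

A1: 1 transaction
A2: 5 transactions
A3: 8 transactions
A4: 5 transactions
A5: 1 transaction

Answer: 1,5,8,5,1; total 20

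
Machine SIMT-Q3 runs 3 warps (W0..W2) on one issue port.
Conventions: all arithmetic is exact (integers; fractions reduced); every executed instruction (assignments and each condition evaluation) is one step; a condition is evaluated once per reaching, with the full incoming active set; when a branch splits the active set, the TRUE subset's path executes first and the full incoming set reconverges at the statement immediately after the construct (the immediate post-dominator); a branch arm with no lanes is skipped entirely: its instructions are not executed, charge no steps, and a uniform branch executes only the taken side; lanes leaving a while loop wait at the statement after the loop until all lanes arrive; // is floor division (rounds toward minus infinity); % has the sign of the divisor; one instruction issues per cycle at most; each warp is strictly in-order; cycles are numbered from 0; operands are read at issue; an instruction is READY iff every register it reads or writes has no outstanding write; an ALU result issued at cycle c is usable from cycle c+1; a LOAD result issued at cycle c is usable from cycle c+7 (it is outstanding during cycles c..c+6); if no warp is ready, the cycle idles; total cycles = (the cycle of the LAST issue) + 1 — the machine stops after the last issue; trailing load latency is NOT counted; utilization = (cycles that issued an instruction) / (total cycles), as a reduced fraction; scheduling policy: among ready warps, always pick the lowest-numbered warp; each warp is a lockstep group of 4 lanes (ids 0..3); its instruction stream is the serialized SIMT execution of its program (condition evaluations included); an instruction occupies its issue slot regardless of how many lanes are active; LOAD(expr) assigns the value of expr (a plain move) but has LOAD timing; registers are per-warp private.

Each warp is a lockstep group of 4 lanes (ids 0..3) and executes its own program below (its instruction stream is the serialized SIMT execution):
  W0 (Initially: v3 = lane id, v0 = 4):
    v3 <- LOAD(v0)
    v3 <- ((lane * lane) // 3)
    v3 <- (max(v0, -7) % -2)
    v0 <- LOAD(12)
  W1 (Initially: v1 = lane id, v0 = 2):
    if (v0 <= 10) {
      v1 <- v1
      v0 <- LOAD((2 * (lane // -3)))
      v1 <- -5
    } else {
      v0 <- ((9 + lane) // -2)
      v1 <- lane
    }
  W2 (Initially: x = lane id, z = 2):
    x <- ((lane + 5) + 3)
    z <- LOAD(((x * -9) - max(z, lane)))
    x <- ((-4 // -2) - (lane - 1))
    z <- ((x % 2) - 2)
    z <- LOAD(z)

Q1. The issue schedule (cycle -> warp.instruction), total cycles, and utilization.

cycle 0: W0.I0
cycle 1: W1.I0
cycle 2: W1.I1
cycle 3: W1.I2
cycle 4: W1.I3
cycle 5: W2.I0
cycle 6: W2.I1
cycle 7: W0.I1
cycle 8: W0.I2
cycle 9: W0.I3
cycle 10: W2.I2
cycle 11: idle
cycle 12: idle
cycle 13: W2.I3
cycle 14: W2.I4

Answer: 15 cycles, utilization 13/15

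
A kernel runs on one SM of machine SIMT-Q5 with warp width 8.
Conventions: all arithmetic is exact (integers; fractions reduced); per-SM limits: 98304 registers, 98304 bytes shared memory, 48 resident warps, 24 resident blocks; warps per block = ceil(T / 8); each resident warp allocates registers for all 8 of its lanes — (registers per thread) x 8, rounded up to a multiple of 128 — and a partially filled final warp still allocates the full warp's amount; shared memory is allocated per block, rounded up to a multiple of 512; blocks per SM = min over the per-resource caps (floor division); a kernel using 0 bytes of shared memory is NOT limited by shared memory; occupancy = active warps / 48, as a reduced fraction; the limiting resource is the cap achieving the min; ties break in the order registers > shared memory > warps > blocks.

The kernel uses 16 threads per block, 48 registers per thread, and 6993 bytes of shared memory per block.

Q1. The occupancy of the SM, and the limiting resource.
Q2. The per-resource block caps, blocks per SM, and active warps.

Answer: occupancy 13/24, limited by shared memory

registers: 128 blocks
shared memory: 13 blocks
warps: 24 blocks
blocks: 24 blocks

Answer: 13 blocks, 26 active warps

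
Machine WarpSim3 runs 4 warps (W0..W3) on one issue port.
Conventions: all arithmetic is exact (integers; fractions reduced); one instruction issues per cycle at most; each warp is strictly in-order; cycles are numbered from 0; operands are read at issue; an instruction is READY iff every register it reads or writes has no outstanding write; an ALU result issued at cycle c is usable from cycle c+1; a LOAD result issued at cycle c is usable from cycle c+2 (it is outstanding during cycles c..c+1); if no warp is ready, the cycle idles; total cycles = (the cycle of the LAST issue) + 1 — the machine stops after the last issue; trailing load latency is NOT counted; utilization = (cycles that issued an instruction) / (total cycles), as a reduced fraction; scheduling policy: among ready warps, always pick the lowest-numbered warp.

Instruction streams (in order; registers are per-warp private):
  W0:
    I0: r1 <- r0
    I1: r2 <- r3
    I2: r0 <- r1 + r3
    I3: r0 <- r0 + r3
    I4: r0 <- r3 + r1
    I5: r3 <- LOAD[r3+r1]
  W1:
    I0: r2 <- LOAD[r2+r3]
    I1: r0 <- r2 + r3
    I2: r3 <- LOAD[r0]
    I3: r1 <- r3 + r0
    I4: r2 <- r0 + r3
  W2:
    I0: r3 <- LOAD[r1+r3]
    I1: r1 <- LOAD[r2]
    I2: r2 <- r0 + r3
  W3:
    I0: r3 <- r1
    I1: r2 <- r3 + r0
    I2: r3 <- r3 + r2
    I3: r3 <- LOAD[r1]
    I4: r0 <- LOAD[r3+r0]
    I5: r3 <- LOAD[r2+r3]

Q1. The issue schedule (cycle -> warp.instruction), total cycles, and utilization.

cycle 0: W0.I0
cycle 1: W0.I1
cycle 2: W0.I2
cycle 3: W0.I3
cycle 4: W0.I4
cycle 5: W0.I5
cycle 6: W1.I0
cycle 7: W2.I0
cycle 8: W1.I1
cycle 9: W1.I2
cycle 10: W2.I1
cycle 11: W1.I3
cycle 12: W1.I4
cycle 13: W2.I2
cycle 14: W3.I0
cycle 15: W3.I1
cycle 16: W3.I2
cycle 17: W3.I3
cycle 18: idle
cycle 19: W3.I4
cycle 20: W3.I5

Answer: 21 cycles, utilization 20/21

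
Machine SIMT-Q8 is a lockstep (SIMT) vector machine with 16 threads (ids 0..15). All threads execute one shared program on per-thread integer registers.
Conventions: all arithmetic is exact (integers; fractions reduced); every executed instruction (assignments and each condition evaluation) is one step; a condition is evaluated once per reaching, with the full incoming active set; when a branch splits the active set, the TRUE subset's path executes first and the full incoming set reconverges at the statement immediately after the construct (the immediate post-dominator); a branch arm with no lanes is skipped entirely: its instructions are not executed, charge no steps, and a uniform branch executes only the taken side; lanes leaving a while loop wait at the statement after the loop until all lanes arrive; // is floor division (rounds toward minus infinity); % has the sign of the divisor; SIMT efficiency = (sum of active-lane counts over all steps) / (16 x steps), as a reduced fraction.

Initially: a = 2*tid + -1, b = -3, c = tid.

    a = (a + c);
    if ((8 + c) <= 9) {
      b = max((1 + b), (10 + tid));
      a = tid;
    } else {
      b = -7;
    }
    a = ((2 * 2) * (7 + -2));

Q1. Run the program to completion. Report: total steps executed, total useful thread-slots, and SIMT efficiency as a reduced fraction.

Answer: 6 steps, 66 useful, 11/16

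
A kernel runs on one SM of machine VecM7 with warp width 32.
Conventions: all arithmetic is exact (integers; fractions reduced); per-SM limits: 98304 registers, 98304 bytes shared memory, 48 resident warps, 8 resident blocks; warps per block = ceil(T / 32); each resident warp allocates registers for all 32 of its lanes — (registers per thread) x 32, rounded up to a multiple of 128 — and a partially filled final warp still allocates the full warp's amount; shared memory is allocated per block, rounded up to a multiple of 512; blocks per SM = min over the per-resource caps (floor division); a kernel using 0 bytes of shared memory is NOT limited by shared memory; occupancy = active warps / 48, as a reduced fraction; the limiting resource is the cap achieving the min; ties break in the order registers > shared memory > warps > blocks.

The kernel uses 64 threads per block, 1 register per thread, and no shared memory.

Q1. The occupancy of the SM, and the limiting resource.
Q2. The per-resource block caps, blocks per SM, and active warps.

Answer: occupancy 1/3, limited by blocks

registers: 384 blocks
shared memory: no limit (kernel uses none)
warps: 24 blocks
blocks: 8 blocks

Answer: 8 blocks, 16 active warps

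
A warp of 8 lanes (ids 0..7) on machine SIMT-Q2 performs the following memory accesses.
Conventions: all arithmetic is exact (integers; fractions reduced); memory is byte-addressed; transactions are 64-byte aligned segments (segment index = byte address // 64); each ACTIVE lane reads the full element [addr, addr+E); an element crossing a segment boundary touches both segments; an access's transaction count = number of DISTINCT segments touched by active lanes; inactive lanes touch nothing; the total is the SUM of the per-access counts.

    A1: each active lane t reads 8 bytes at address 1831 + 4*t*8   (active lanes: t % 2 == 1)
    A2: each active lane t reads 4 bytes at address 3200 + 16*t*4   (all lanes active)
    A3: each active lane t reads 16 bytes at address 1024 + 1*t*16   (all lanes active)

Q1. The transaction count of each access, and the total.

A1: 4 transactions
A2: 8 transactions
A3: 2 transactions

Answer: 4,8,2; total 14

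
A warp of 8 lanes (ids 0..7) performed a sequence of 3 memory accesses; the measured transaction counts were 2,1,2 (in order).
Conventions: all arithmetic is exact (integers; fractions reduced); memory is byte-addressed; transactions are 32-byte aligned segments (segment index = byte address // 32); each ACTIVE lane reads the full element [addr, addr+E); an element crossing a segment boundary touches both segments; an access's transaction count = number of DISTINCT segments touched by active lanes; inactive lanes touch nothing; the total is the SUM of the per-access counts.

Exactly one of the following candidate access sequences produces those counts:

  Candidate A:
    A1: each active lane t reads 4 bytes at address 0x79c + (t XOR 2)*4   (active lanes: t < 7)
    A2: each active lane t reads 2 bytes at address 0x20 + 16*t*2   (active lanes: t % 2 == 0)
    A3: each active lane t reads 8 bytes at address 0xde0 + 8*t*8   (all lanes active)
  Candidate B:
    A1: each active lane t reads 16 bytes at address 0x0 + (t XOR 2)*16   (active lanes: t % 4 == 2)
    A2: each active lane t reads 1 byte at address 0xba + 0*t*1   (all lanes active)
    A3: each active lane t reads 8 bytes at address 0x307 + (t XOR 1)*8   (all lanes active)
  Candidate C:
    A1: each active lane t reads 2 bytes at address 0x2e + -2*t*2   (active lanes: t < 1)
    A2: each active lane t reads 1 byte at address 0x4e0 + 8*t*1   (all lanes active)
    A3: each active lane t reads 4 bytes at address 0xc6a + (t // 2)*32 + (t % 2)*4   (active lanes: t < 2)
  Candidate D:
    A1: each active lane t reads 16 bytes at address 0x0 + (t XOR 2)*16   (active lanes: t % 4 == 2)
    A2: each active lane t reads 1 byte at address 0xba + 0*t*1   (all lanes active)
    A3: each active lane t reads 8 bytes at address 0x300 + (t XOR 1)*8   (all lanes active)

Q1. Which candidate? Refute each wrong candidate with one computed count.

A: A2 gives 4 transactions, not 1
B: A3 gives 3 transactions, not 2
C: A1 gives 1 transaction, not 2
D: all counts match (2,1,2)

Answer: D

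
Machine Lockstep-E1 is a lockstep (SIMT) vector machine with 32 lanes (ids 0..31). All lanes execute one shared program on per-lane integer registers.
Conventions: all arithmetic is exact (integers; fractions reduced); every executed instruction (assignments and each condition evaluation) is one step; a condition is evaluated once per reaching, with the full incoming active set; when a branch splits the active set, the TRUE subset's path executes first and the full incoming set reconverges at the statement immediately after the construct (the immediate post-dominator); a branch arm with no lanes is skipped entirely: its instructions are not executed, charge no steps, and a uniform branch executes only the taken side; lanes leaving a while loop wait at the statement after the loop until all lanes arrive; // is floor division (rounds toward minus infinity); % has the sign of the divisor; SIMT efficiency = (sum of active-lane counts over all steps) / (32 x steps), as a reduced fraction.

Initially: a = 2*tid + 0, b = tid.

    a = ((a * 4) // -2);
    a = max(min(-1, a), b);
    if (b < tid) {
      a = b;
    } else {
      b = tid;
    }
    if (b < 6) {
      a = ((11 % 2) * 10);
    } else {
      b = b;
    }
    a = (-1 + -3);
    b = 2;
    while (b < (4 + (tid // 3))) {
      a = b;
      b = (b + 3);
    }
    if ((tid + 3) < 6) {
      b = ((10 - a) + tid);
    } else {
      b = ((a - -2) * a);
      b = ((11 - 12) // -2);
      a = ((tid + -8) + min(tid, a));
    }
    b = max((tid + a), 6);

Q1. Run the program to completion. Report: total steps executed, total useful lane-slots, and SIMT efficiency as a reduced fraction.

Answer: 28 steps, 691 useful, 691/896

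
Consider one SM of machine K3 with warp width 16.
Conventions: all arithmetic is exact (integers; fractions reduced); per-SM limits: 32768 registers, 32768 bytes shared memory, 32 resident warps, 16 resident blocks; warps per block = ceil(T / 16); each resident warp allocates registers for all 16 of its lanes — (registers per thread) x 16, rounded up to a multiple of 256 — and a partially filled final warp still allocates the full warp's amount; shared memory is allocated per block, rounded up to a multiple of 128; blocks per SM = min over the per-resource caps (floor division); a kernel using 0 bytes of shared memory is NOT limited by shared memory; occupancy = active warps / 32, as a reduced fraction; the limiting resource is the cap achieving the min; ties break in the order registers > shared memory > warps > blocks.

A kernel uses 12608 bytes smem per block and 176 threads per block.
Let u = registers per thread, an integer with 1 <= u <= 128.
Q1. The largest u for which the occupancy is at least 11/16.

Answer: u = 80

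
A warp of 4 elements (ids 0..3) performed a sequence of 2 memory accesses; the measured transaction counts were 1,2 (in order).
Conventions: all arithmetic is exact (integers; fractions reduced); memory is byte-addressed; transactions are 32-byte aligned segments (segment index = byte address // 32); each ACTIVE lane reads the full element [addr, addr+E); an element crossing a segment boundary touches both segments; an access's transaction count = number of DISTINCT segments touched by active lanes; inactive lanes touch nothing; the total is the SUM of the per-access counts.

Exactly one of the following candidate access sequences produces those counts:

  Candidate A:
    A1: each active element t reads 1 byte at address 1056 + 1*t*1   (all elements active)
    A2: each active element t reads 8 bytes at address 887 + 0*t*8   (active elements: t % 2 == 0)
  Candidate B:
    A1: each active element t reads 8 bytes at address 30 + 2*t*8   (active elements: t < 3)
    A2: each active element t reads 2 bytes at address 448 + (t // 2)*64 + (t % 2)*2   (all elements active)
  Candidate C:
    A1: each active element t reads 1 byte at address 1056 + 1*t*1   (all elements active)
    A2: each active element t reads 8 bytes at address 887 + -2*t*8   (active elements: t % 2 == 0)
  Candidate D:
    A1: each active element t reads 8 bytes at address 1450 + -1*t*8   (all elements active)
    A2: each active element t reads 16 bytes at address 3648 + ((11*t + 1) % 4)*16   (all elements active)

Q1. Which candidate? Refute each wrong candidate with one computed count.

A: A2 gives 1 transaction, not 2
B: A1 gives 3 transactions, not 1
D: A1 gives 2 transactions, not 1
C: all counts match (1,2)

Answer: C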